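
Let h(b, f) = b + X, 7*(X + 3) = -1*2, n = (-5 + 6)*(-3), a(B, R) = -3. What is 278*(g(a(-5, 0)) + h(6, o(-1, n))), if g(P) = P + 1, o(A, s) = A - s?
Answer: 1390/7 ≈ 198.57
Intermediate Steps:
n = -3 (n = 1*(-3) = -3)
g(P) = 1 + P
X = -23/7 (X = -3 + (-1*2)/7 = -3 + (⅐)*(-2) = -3 - 2/7 = -23/7 ≈ -3.2857)
h(b, f) = -23/7 + b (h(b, f) = b - 23/7 = -23/7 + b)
278*(g(a(-5, 0)) + h(6, o(-1, n))) = 278*((1 - 3) + (-23/7 + 6)) = 278*(-2 + 19/7) = 278*(5/7) = 1390/7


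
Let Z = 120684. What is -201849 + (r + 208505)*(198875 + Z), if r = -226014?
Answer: -5595360380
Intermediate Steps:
-201849 + (r + 208505)*(198875 + Z) = -201849 + (-226014 + 208505)*(198875 + 120684) = -201849 - 17509*319559 = -201849 - 5595158531 = -5595360380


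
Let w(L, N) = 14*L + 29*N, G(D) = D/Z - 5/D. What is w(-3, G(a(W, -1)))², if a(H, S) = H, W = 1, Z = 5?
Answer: 820836/25 ≈ 32833.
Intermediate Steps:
G(D) = -5/D + D/5 (G(D) = D/5 - 5/D = -5/D + D/5)
w(-3, G(a(W, -1)))² = (14*(-3) + 29*(-5/1 + (⅕)*1))² = (-42 + 29*(-5*1 + ⅕))² = (-42 + 29*(-5 + ⅕))² = (-42 + 29*(-24/5))² = (-42 - 696/5)² = (-906/5)² = 820836/25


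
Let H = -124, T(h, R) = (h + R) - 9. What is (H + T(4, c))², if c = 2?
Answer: 16129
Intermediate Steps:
T(h, R) = -9 + R + h (T(h, R) = (R + h) - 9 = -9 + R + h)
(H + T(4, c))² = (-124 + (-9 + 2 + 4))² = (-124 - 3)² = (-127)² = 16129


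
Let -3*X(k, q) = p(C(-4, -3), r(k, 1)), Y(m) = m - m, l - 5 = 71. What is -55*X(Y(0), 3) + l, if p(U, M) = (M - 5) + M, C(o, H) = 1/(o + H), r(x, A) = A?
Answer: 21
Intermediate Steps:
l = 76 (l = 5 + 71 = 76)
C(o, H) = 1/(H + o)
Y(m) = 0
p(U, M) = -5 + 2*M (p(U, M) = (-5 + M) + M = -5 + 2*M)
X(k, q) = 1 (X(k, q) = -(-5 + 2*1)/3 = -(-5 + 2)/3 = -1/3*(-3) = 1)
-55*X(Y(0), 3) + l = -55*1 + 76 = -55 + 76 = 21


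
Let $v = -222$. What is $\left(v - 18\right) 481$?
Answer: $-115440$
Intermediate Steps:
$\left(v - 18\right) 481 = \left(-222 - 18\right) 481 = \left(-240\right) 481 = -115440$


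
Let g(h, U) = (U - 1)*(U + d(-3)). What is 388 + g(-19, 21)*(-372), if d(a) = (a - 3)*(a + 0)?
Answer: -289772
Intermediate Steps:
d(a) = a*(-3 + a) (d(a) = (-3 + a)*a = a*(-3 + a))
g(h, U) = (-1 + U)*(18 + U) (g(h, U) = (U - 1)*(U - 3*(-3 - 3)) = (-1 + U)*(U - 3*(-6)) = (-1 + U)*(U + 18) = (-1 + U)*(18 + U))
388 + g(-19, 21)*(-372) = 388 + (-18 + 21**2 + 17*21)*(-372) = 388 + (-18 + 441 + 357)*(-372) = 388 + 780*(-372) = 388 - 290160 = -289772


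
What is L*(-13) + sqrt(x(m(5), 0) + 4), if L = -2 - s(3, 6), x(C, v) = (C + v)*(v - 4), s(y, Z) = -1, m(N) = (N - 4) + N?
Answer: 13 + 2*I*sqrt(5) ≈ 13.0 + 4.4721*I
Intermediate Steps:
m(N) = -4 + 2*N (m(N) = (-4 + N) + N = -4 + 2*N)
x(C, v) = (-4 + v)*(C + v) (x(C, v) = (C + v)*(-4 + v) = (-4 + v)*(C + v))
L = -1 (L = -2 - 1*(-1) = -2 + 1 = -1)
L*(-13) + sqrt(x(m(5), 0) + 4) = -1*(-13) + sqrt((0**2 - 4*(-4 + 2*5) - 4*0 + (-4 + 2*5)*0) + 4) = 13 + sqrt((0 - 4*(-4 + 10) + 0 + (-4 + 10)*0) + 4) = 13 + sqrt((0 - 4*6 + 0 + 6*0) + 4) = 13 + sqrt((0 - 24 + 0 + 0) + 4) = 13 + sqrt(-24 + 4) = 13 + sqrt(-20) = 13 + 2*I*sqrt(5)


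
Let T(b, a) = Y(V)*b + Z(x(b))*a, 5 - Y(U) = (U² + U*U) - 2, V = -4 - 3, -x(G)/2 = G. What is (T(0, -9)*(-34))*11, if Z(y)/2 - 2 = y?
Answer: 13464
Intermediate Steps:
x(G) = -2*G
Z(y) = 4 + 2*y
V = -7
Y(U) = 7 - 2*U² (Y(U) = 5 - ((U² + U*U) - 2) = 5 - ((U² + U²) - 2) = 5 - (2*U² - 2) = 5 - (-2 + 2*U²) = 5 + (2 - 2*U²) = 7 - 2*U²)
T(b, a) = -91*b + a*(4 - 4*b) (T(b, a) = (7 - 2*(-7)²)*b + (4 + 2*(-2*b))*a = (7 - 2*49)*b + (4 - 4*b)*a = (7 - 98)*b + a*(4 - 4*b) = -91*b + a*(4 - 4*b))
(T(0, -9)*(-34))*11 = ((-91*0 + 4*(-9)*(1 - 1*0))*(-34))*11 = ((0 + 4*(-9)*(1 + 0))*(-34))*11 = ((0 + 4*(-9)*1)*(-34))*11 = ((0 - 36)*(-34))*11 = -36*(-34)*11 = 1224*11 = 13464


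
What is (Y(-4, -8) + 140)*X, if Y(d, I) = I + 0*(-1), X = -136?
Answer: -17952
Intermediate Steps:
Y(d, I) = I (Y(d, I) = I + 0 = I)
(Y(-4, -8) + 140)*X = (-8 + 140)*(-136) = 132*(-136) = -17952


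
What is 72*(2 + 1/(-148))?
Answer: 5310/37 ≈ 143.51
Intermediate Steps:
72*(2 + 1/(-148)) = 72*(2 - 1/148) = 72*(295/148) = 5310/37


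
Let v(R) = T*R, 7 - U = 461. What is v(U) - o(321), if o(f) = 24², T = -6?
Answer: 2148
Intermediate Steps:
U = -454 (U = 7 - 1*461 = 7 - 461 = -454)
v(R) = -6*R
o(f) = 576
v(U) - o(321) = -6*(-454) - 1*576 = 2724 - 576 = 2148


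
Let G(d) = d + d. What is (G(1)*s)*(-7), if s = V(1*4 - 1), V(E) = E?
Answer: -42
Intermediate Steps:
G(d) = 2*d
s = 3 (s = 1*4 - 1 = 4 - 1 = 3)
(G(1)*s)*(-7) = ((2*1)*3)*(-7) = (2*3)*(-7) = 6*(-7) = -42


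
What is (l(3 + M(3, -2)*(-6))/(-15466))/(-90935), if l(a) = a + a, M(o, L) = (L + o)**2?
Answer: -3/703200355 ≈ -4.2662e-9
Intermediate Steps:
l(a) = 2*a
(l(3 + M(3, -2)*(-6))/(-15466))/(-90935) = ((2*(3 + (-2 + 3)**2*(-6)))/(-15466))/(-90935) = ((2*(3 + 1**2*(-6)))*(-1/15466))*(-1/90935) = ((2*(3 + 1*(-6)))*(-1/15466))*(-1/90935) = ((2*(3 - 6))*(-1/15466))*(-1/90935) = ((2*(-3))*(-1/15466))*(-1/90935) = -6*(-1/15466)*(-1/90935) = (3/7733)*(-1/90935) = -3/703200355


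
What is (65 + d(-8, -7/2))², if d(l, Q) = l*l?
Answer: 16641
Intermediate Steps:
d(l, Q) = l²
(65 + d(-8, -7/2))² = (65 + (-8)²)² = (65 + 64)² = 129² = 16641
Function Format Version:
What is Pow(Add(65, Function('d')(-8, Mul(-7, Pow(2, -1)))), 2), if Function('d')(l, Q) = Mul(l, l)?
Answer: 16641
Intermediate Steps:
Function('d')(l, Q) = Pow(l, 2)
Pow(Add(65, Function('d')(-8, Mul(-7, Pow(2, -1)))), 2) = Pow(Add(65, Pow(-8, 2)), 2) = Pow(Add(65, 64), 2) = Pow(129, 2) = 16641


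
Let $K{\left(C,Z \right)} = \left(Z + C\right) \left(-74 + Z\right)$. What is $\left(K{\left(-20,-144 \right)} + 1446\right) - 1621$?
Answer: $35577$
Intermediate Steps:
$K{\left(C,Z \right)} = \left(-74 + Z\right) \left(C + Z\right)$ ($K{\left(C,Z \right)} = \left(C + Z\right) \left(-74 + Z\right) = \left(-74 + Z\right) \left(C + Z\right)$)
$\left(K{\left(-20,-144 \right)} + 1446\right) - 1621 = \left(\left(\left(-144\right)^{2} - -1480 - -10656 - -2880\right) + 1446\right) - 1621 = \left(\left(20736 + 1480 + 10656 + 2880\right) + 1446\right) - 1621 = \left(35752 + 1446\right) - 1621 = 37198 - 1621 = 35577$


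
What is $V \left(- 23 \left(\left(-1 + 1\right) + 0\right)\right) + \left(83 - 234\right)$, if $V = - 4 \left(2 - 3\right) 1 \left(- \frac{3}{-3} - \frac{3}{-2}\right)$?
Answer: $-151$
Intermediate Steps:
$V = 10$ ($V = - 4 \left(2 - 3\right) 1 \left(\left(-3\right) \left(- \frac{1}{3}\right) - - \frac{3}{2}\right) = - 4 \left(-1\right) 1 \left(1 + \frac{3}{2}\right) = - 4 \left(\left(-1\right) \frac{5}{2}\right) = \left(-4\right) \left(- \frac{5}{2}\right) = 10$)
$V \left(- 23 \left(\left(-1 + 1\right) + 0\right)\right) + \left(83 - 234\right) = 10 \left(- 23 \left(\left(-1 + 1\right) + 0\right)\right) + \left(83 - 234\right) = 10 \left(- 23 \left(0 + 0\right)\right) + \left(83 - 234\right) = 10 \left(\left(-23\right) 0\right) - 151 = 10 \cdot 0 - 151 = 0 - 151 = -151$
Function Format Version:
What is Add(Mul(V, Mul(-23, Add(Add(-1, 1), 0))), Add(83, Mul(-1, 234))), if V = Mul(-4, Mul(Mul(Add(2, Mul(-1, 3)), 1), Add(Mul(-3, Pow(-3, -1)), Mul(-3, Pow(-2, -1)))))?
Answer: -151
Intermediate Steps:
V = 10 (V = Mul(-4, Mul(Mul(Add(2, -3), 1), Add(Mul(-3, Rational(-1, 3)), Mul(-3, Rational(-1, 2))))) = Mul(-4, Mul(Mul(-1, 1), Add(1, Rational(3, 2)))) = Mul(-4, Mul(-1, Rational(5, 2))) = Mul(-4, Rational(-5, 2)) = 10)
Add(Mul(V, Mul(-23, Add(Add(-1, 1), 0))), Add(83, Mul(-1, 234))) = Add(Mul(10, Mul(-23, Add(Add(-1, 1), 0))), Add(83, Mul(-1, 234))) = Add(Mul(10, Mul(-23, Add(0, 0))), Add(83, -234)) = Add(Mul(10, Mul(-23, 0)), -151) = Add(Mul(10, 0), -151) = Add(0, -151) = -151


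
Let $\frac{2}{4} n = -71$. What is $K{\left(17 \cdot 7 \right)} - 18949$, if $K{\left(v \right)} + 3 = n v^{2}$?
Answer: $-2029814$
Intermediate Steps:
$n = -142$ ($n = 2 \left(-71\right) = -142$)
$K{\left(v \right)} = -3 - 142 v^{2}$
$K{\left(17 \cdot 7 \right)} - 18949 = \left(-3 - 142 \left(17 \cdot 7\right)^{2}\right) - 18949 = \left(-3 - 142 \cdot 119^{2}\right) - 18949 = \left(-3 - 2010862\right) - 18949 = -2010865 - 18949 = -2029814$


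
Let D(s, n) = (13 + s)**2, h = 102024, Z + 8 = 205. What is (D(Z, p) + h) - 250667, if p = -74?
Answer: -104543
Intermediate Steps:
Z = 197 (Z = -8 + 205 = 197)
(D(Z, p) + h) - 250667 = ((13 + 197)**2 + 102024) - 250667 = (210**2 + 102024) - 250667 = (44100 + 102024) - 250667 = 146124 - 250667 = -104543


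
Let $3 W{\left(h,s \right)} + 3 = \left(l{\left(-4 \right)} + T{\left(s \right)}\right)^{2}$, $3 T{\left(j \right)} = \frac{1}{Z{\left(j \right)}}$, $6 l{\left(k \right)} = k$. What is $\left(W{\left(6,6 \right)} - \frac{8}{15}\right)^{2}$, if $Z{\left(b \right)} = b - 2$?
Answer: $\frac{9406489}{4665600} \approx 2.0161$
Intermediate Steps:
$Z{\left(b \right)} = -2 + b$
$l{\left(k \right)} = \frac{k}{6}$
$T{\left(j \right)} = \frac{1}{3 \left(-2 + j\right)}$
$W{\left(h,s \right)} = -1 + \frac{\left(- \frac{2}{3} + \frac{1}{3 \left(-2 + s\right)}\right)^{2}}{3}$ ($W{\left(h,s \right)} = -1 + \frac{\left(\frac{1}{6} \left(-4\right) + \frac{1}{3 \left(-2 + s\right)}\right)^{2}}{3} = -1 + \frac{\left(- \frac{2}{3} + \frac{1}{3 \left(-2 + s\right)}\right)^{2}}{3}$)
$\left(W{\left(6,6 \right)} - \frac{8}{15}\right)^{2} = \left(\left(-1 + \frac{\left(-5 + 2 \cdot 6\right)^{2}}{27 \left(-2 + 6\right)^{2}}\right) - \frac{8}{15}\right)^{2} = \left(\left(-1 + \frac{\left(-5 + 12\right)^{2}}{27 \cdot 16}\right) - \frac{8}{15}\right)^{2} = \left(\left(-1 + \frac{1}{27} \cdot 7^{2} \cdot \frac{1}{16}\right) - \frac{8}{15}\right)^{2} = \left(\left(-1 + \frac{1}{27} \cdot 49 \cdot \frac{1}{16}\right) - \frac{8}{15}\right)^{2} = \left(\left(-1 + \frac{49}{432}\right) - \frac{8}{15}\right)^{2} = \left(- \frac{383}{432} - \frac{8}{15}\right)^{2} = \left(- \frac{3067}{2160}\right)^{2} = \frac{9406489}{4665600}$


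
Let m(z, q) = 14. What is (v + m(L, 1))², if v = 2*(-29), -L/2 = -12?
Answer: 1936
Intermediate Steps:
L = 24 (L = -2*(-12) = 24)
v = -58
(v + m(L, 1))² = (-58 + 14)² = (-44)² = 1936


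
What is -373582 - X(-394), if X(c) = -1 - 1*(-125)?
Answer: -373706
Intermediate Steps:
X(c) = 124 (X(c) = -1 + 125 = 124)
-373582 - X(-394) = -373582 - 1*124 = -373582 - 124 = -373706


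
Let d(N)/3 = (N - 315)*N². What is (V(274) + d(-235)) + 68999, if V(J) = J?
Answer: -91051977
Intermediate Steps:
d(N) = 3*N²*(-315 + N) (d(N) = 3*((N - 315)*N²) = 3*((-315 + N)*N²) = 3*(N²*(-315 + N)) = 3*N²*(-315 + N))
(V(274) + d(-235)) + 68999 = (274 + 3*(-235)²*(-315 - 235)) + 68999 = (274 + 3*55225*(-550)) + 68999 = (274 - 91121250) + 68999 = -91120976 + 68999 = -91051977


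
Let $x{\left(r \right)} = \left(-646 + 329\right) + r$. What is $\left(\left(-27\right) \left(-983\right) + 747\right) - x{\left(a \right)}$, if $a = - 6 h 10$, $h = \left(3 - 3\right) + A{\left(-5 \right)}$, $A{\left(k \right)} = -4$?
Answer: $27365$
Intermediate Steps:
$h = -4$ ($h = \left(3 - 3\right) - 4 = 0 - 4 = -4$)
$a = 240$ ($a = \left(-6\right) \left(-4\right) 10 = 24 \cdot 10 = 240$)
$x{\left(r \right)} = -317 + r$
$\left(\left(-27\right) \left(-983\right) + 747\right) - x{\left(a \right)} = \left(\left(-27\right) \left(-983\right) + 747\right) - \left(-317 + 240\right) = \left(26541 + 747\right) - -77 = 27288 + 77 = 27365$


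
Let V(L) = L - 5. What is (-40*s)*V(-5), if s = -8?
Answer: -3200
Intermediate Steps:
V(L) = -5 + L
(-40*s)*V(-5) = (-40*(-8))*(-5 - 5) = 320*(-10) = -3200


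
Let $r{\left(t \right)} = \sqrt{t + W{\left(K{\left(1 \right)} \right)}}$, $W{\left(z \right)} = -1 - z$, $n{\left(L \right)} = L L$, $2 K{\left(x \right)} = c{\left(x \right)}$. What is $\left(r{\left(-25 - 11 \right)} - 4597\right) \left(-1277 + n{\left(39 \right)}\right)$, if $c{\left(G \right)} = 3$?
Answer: $-1121668 + 122 i \sqrt{154} \approx -1.1217 \cdot 10^{6} + 1514.0 i$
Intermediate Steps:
$K{\left(x \right)} = \frac{3}{2}$ ($K{\left(x \right)} = \frac{1}{2} \cdot 3 = \frac{3}{2}$)
$n{\left(L \right)} = L^{2}$
$r{\left(t \right)} = \sqrt{- \frac{5}{2} + t}$ ($r{\left(t \right)} = \sqrt{t - \frac{5}{2}} = \sqrt{- \frac{5}{2} + t}$)
$\left(r{\left(-25 - 11 \right)} - 4597\right) \left(-1277 + n{\left(39 \right)}\right) = \left(\frac{\sqrt{-10 + 4 \left(-25 - 11\right)}}{2} - 4597\right) \left(-1277 + 39^{2}\right) = \left(\frac{\sqrt{-10 + 4 \left(-25 - 11\right)}}{2} - 4597\right) \left(-1277 + 1521\right) = \left(\frac{\sqrt{-10 + 4 \left(-36\right)}}{2} - 4597\right) 244 = \left(\frac{\sqrt{-10 - 144}}{2} - 4597\right) 244 = \left(\frac{\sqrt{-154}}{2} - 4597\right) 244 = \left(\frac{i \sqrt{154}}{2} - 4597\right) 244 = \left(-4597 + \frac{i \sqrt{154}}{2}\right) 244 = -1121668 + 122 i \sqrt{154}$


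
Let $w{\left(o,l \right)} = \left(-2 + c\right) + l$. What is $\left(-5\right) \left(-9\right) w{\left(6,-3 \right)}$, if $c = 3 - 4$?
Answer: $-270$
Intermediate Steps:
$c = -1$
$w{\left(o,l \right)} = -3 + l$ ($w{\left(o,l \right)} = \left(-2 - 1\right) + l = -3 + l$)
$\left(-5\right) \left(-9\right) w{\left(6,-3 \right)} = \left(-5\right) \left(-9\right) \left(-3 - 3\right) = 45 \left(-6\right) = -270$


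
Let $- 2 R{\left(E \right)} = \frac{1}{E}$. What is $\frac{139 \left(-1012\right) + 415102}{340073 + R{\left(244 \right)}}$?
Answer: $\frac{44641264}{55318541} \approx 0.80699$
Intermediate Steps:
$R{\left(E \right)} = - \frac{1}{2 E}$
$\frac{139 \left(-1012\right) + 415102}{340073 + R{\left(244 \right)}} = \frac{139 \left(-1012\right) + 415102}{340073 - \frac{1}{2 \cdot 244}} = \frac{-140668 + 415102}{340073 - \frac{1}{488}} = \frac{274434}{340073 - \frac{1}{488}} = \frac{274434}{\frac{165955623}{488}} = 274434 \cdot \frac{488}{165955623} = \frac{44641264}{55318541}$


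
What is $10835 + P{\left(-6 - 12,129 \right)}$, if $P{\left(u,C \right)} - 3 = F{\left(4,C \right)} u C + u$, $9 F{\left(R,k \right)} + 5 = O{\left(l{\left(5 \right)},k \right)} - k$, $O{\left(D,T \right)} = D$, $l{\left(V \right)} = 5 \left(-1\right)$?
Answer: $46682$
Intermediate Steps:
$l{\left(V \right)} = -5$
$F{\left(R,k \right)} = - \frac{10}{9} - \frac{k}{9}$ ($F{\left(R,k \right)} = - \frac{5}{9} + \frac{-5 - k}{9} = - \frac{5}{9} - \left(\frac{5}{9} + \frac{k}{9}\right) = - \frac{10}{9} - \frac{k}{9}$)
$P{\left(u,C \right)} = 3 + u + C u \left(- \frac{10}{9} - \frac{C}{9}\right)$ ($P{\left(u,C \right)} = 3 + \left(\left(- \frac{10}{9} - \frac{C}{9}\right) u C + u\right) = 3 + \left(u \left(- \frac{10}{9} - \frac{C}{9}\right) C + u\right) = 3 + \left(C u \left(- \frac{10}{9} - \frac{C}{9}\right) + u\right) = 3 + \left(u + C u \left(- \frac{10}{9} - \frac{C}{9}\right)\right) = 3 + u + C u \left(- \frac{10}{9} - \frac{C}{9}\right)$)
$10835 + P{\left(-6 - 12,129 \right)} = 10835 - \left(15 + \frac{43 \left(-6 - 12\right) \left(10 + 129\right)}{3}\right) = 10835 - \left(15 + \frac{43}{3} \left(-6 - 12\right) 139\right) = 10835 - \left(15 + \frac{43}{3} \left(-18\right) 139\right) = 10835 + \left(3 - 18 + 35862\right) = 10835 + 35847 = 46682$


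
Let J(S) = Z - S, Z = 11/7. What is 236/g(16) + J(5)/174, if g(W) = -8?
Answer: -11985/406 ≈ -29.520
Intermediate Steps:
Z = 11/7 (Z = 11*(1/7) = 11/7 ≈ 1.5714)
J(S) = 11/7 - S
236/g(16) + J(5)/174 = 236/(-8) + (11/7 - 1*5)/174 = 236*(-1/8) + (11/7 - 5)*(1/174) = -59/2 - 24/7*1/174 = -59/2 - 4/203 = -11985/406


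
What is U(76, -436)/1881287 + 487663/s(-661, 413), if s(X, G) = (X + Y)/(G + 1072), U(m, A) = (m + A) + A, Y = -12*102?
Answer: -272477916797549/709245199 ≈ -3.8418e+5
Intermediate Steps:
Y = -1224
U(m, A) = m + 2*A (U(m, A) = (A + m) + A = m + 2*A)
s(X, G) = (-1224 + X)/(1072 + G) (s(X, G) = (X - 1224)/(G + 1072) = (-1224 + X)/(1072 + G))
U(76, -436)/1881287 + 487663/s(-661, 413) = (76 + 2*(-436))/1881287 + 487663/(((-1224 - 661)/(1072 + 413))) = (76 - 872)*(1/1881287) + 487663/((-1885/1485)) = -796*1/1881287 + 487663/(((1/1485)*(-1885))) = -796/1881287 + 487663/(-377/297) = -796/1881287 + 487663*(-297/377) = -796/1881287 - 144835911/377 = -272477916797549/709245199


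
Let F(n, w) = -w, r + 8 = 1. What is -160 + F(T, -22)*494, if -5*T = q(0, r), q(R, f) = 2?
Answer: 10708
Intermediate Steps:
r = -7 (r = -8 + 1 = -7)
T = -⅖ (T = -⅕*2 = -⅖ ≈ -0.40000)
-160 + F(T, -22)*494 = -160 - 1*(-22)*494 = -160 + 22*494 = -160 + 10868 = 10708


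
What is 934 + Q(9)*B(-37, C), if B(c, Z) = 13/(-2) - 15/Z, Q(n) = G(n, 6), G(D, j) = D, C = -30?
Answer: 880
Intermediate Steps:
Q(n) = n
B(c, Z) = -13/2 - 15/Z (B(c, Z) = 13*(-½) - 15/Z = -13/2 - 15/Z)
934 + Q(9)*B(-37, C) = 934 + 9*(-13/2 - 15/(-30)) = 934 + 9*(-13/2 - 15*(-1/30)) = 934 + 9*(-13/2 + ½) = 934 + 9*(-6) = 934 - 54 = 880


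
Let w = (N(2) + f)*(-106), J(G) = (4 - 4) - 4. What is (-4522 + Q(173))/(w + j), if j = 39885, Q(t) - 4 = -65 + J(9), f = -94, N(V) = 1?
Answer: -1529/16581 ≈ -0.092214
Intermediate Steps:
J(G) = -4 (J(G) = 0 - 4 = -4)
w = 9858 (w = (1 - 94)*(-106) = -93*(-106) = 9858)
Q(t) = -65 (Q(t) = 4 + (-65 - 4) = 4 - 69 = -65)
(-4522 + Q(173))/(w + j) = (-4522 - 65)/(9858 + 39885) = -4587/49743 = -4587*1/49743 = -1529/16581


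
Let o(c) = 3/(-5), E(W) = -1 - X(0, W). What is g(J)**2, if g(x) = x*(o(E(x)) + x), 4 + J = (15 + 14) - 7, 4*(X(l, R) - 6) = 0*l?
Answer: 2452356/25 ≈ 98094.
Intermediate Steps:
X(l, R) = 6 (X(l, R) = 6 + (0*l)/4 = 6 + (1/4)*0 = 6 + 0 = 6)
E(W) = -7 (E(W) = -1 - 1*6 = -1 - 6 = -7)
o(c) = -3/5 (o(c) = 3*(-1/5) = -3/5)
J = 18 (J = -4 + ((15 + 14) - 7) = -4 + (29 - 7) = -4 + 22 = 18)
g(x) = x*(-3/5 + x)
g(J)**2 = ((1/5)*18*(-3 + 5*18))**2 = ((1/5)*18*(-3 + 90))**2 = ((1/5)*18*87)**2 = (1566/5)**2 = 2452356/25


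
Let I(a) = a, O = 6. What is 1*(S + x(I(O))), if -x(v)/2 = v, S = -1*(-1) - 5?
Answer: -16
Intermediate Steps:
S = -4 (S = 1 - 5 = -4)
x(v) = -2*v
1*(S + x(I(O))) = 1*(-4 - 2*6) = 1*(-4 - 12) = 1*(-16) = -16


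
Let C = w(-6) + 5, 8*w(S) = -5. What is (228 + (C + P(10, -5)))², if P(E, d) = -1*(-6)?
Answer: 3636649/64 ≈ 56823.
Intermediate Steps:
P(E, d) = 6
w(S) = -5/8 (w(S) = (⅛)*(-5) = -5/8)
C = 35/8 (C = -5/8 + 5 = 35/8 ≈ 4.3750)
(228 + (C + P(10, -5)))² = (228 + (35/8 + 6))² = (228 + 83/8)² = (1907/8)² = 3636649/64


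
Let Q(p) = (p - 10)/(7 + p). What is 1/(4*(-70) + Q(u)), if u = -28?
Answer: -21/5842 ≈ -0.0035947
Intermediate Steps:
Q(p) = (-10 + p)/(7 + p)
1/(4*(-70) + Q(u)) = 1/(4*(-70) + (-10 - 28)/(7 - 28)) = 1/(-280 - 38/(-21)) = 1/(-280 - 1/21*(-38)) = 1/(-280 + 38/21) = 1/(-5842/21) = -21/5842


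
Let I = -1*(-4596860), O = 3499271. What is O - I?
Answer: -1097589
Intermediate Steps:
I = 4596860
O - I = 3499271 - 1*4596860 = 3499271 - 4596860 = -1097589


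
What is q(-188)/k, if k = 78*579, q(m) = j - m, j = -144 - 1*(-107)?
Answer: 151/45162 ≈ 0.0033435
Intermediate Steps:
j = -37 (j = -144 + 107 = -37)
q(m) = -37 - m
k = 45162
q(-188)/k = (-37 - 1*(-188))/45162 = (-37 + 188)*(1/45162) = 151*(1/45162) = 151/45162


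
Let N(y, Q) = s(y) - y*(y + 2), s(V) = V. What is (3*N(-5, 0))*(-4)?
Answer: 240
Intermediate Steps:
N(y, Q) = y - y*(2 + y) (N(y, Q) = y - y*(y + 2) = y - y*(2 + y))
(3*N(-5, 0))*(-4) = (3*(-5*(-1 - 1*(-5))))*(-4) = (3*(-5*(-1 + 5)))*(-4) = (3*(-5*4))*(-4) = (3*(-20))*(-4) = -60*(-4) = 240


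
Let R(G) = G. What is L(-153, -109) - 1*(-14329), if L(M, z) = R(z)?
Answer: 14220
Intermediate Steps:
L(M, z) = z
L(-153, -109) - 1*(-14329) = -109 - 1*(-14329) = -109 + 14329 = 14220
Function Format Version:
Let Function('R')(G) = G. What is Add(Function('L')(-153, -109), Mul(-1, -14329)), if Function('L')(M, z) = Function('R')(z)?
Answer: 14220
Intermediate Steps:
Function('L')(M, z) = z
Add(Function('L')(-153, -109), Mul(-1, -14329)) = Add(-109, Mul(-1, -14329)) = Add(-109, 14329) = 14220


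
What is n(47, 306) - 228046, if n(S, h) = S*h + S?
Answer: -213617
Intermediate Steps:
n(S, h) = S + S*h
n(47, 306) - 228046 = 47*(1 + 306) - 228046 = 47*307 - 228046 = 14429 - 228046 = -213617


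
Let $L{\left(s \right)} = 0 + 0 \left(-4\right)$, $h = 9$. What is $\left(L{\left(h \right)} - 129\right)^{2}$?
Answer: $16641$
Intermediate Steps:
$L{\left(s \right)} = 0$ ($L{\left(s \right)} = 0 + 0 = 0$)
$\left(L{\left(h \right)} - 129\right)^{2} = \left(0 - 129\right)^{2} = \left(-129\right)^{2} = 16641$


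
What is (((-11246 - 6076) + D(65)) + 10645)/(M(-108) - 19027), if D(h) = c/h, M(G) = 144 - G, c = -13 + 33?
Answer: 86797/244075 ≈ 0.35562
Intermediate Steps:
c = 20
D(h) = 20/h
(((-11246 - 6076) + D(65)) + 10645)/(M(-108) - 19027) = (((-11246 - 6076) + 20/65) + 10645)/((144 - 1*(-108)) - 19027) = ((-17322 + 20*(1/65)) + 10645)/((144 + 108) - 19027) = ((-17322 + 4/13) + 10645)/(252 - 19027) = (-225182/13 + 10645)/(-18775) = -86797/13*(-1/18775) = 86797/244075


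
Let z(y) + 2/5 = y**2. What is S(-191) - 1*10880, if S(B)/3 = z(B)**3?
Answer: 18206110968934481/125 ≈ 1.4565e+14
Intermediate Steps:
z(y) = -2/5 + y**2
S(B) = 3*(-2/5 + B**2)**3
S(-191) - 1*10880 = 3*(-2 + 5*(-191)**2)**3/125 - 1*10880 = 3*(-2 + 5*36481)**3/125 - 10880 = 3*(-2 + 182405)**3/125 - 10880 = (3/125)*182403**3 - 10880 = (3/125)*6068703656764827 - 10880 = 18206110970294481/125 - 10880 = 18206110968934481/125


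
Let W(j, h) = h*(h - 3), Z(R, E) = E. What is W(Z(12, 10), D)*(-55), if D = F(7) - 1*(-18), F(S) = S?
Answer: -30250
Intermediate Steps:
D = 25 (D = 7 - 1*(-18) = 7 + 18 = 25)
W(j, h) = h*(-3 + h)
W(Z(12, 10), D)*(-55) = (25*(-3 + 25))*(-55) = (25*22)*(-55) = 550*(-55) = -30250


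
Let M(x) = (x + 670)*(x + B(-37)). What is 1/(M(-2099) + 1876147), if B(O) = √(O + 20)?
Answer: 4875618/23771685596621 + 1429*I*√17/23771685596621 ≈ 2.051e-7 + 2.4785e-10*I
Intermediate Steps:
B(O) = √(20 + O)
M(x) = (670 + x)*(x + I*√17) (M(x) = (x + 670)*(x + √(20 - 37)) = (670 + x)*(x + √(-17)) = (670 + x)*(x + I*√17))
1/(M(-2099) + 1876147) = 1/(((-2099)² + 670*(-2099) + 670*I*√17 + I*(-2099)*√17) + 1876147) = 1/((4405801 - 1406330 + 670*I*√17 - 2099*I*√17) + 1876147) = 1/((2999471 - 1429*I*√17) + 1876147) = 1/(4875618 - 1429*I*√17)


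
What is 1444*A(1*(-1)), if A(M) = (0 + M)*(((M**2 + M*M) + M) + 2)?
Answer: -4332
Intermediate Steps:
A(M) = M*(2 + M + 2*M**2) (A(M) = M*(((M**2 + M**2) + M) + 2) = M*((2*M**2 + M) + 2) = M*((M + 2*M**2) + 2) = M*(2 + M + 2*M**2))
1444*A(1*(-1)) = 1444*((1*(-1))*(2 + 1*(-1) + 2*(1*(-1))**2)) = 1444*(-(2 - 1 + 2*(-1)**2)) = 1444*(-(2 - 1 + 2*1)) = 1444*(-(2 - 1 + 2)) = 1444*(-1*3) = 1444*(-3) = -4332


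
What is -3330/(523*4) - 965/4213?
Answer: -8024035/4406798 ≈ -1.8208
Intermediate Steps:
-3330/(523*4) - 965/4213 = -3330/2092 - 965*1/4213 = -3330*1/2092 - 965/4213 = -1665/1046 - 965/4213 = -8024035/4406798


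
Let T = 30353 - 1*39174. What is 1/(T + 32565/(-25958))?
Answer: -25958/229008083 ≈ -0.00011335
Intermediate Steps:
T = -8821 (T = 30353 - 39174 = -8821)
1/(T + 32565/(-25958)) = 1/(-8821 + 32565/(-25958)) = 1/(-8821 + 32565*(-1/25958)) = 1/(-8821 - 32565/25958) = 1/(-229008083/25958) = -25958/229008083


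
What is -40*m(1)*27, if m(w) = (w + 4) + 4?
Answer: -9720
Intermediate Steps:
m(w) = 8 + w (m(w) = (4 + w) + 4 = 8 + w)
-40*m(1)*27 = -40*(8 + 1)*27 = -40*9*27 = -360*27 = -9720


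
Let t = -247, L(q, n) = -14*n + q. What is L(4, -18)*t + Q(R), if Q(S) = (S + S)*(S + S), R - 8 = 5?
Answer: -62556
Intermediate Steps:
R = 13 (R = 8 + 5 = 13)
L(q, n) = q - 14*n
Q(S) = 4*S² (Q(S) = (2*S)*(2*S) = 4*S²)
L(4, -18)*t + Q(R) = (4 - 14*(-18))*(-247) + 4*13² = (4 + 252)*(-247) + 4*169 = 256*(-247) + 676 = -63232 + 676 = -62556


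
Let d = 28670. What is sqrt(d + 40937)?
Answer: sqrt(69607) ≈ 263.83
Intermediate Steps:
sqrt(d + 40937) = sqrt(28670 + 40937) = sqrt(69607)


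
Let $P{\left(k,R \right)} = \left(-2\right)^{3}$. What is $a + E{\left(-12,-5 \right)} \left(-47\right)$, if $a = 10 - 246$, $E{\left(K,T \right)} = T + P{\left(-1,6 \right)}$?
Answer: $375$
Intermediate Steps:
$P{\left(k,R \right)} = -8$
$E{\left(K,T \right)} = -8 + T$ ($E{\left(K,T \right)} = T - 8 = -8 + T$)
$a = -236$ ($a = 10 - 246 = -236$)
$a + E{\left(-12,-5 \right)} \left(-47\right) = -236 + \left(-8 - 5\right) \left(-47\right) = -236 - -611 = -236 + 611 = 375$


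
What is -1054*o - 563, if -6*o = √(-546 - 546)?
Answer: -563 + 1054*I*√273/3 ≈ -563.0 + 5805.0*I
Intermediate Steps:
o = -I*√273/3 (o = -√(-546 - 546)/6 = -I*√273/3 ≈ -5.5076*I)
-1054*o - 563 = -(-1054)*I*√273/3 - 563 = 1054*I*√273/3 - 563 = -563 + 1054*I*√273/3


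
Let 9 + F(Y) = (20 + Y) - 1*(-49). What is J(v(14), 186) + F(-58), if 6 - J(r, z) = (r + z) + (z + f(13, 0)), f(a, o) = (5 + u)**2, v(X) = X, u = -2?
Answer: -387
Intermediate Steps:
f(a, o) = 9 (f(a, o) = (5 - 2)**2 = 3**2 = 9)
J(r, z) = -3 - r - 2*z (J(r, z) = 6 - ((r + z) + (z + 9)) = 6 - ((r + z) + (9 + z)) = 6 - (9 + r + 2*z) = 6 + (-9 - r - 2*z) = -3 - r - 2*z)
F(Y) = 60 + Y (F(Y) = -9 + ((20 + Y) - 1*(-49)) = -9 + ((20 + Y) + 49) = -9 + (69 + Y) = 60 + Y)
J(v(14), 186) + F(-58) = (-3 - 1*14 - 2*186) + (60 - 58) = (-3 - 14 - 372) + 2 = -389 + 2 = -387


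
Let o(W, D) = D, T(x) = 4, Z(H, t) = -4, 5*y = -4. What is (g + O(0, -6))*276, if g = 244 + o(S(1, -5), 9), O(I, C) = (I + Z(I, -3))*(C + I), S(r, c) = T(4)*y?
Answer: 76452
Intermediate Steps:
y = -⅘ (y = (⅕)*(-4) = -⅘ ≈ -0.80000)
S(r, c) = -16/5 (S(r, c) = 4*(-⅘) = -16/5)
O(I, C) = (-4 + I)*(C + I) (O(I, C) = (I - 4)*(C + I) = (-4 + I)*(C + I))
g = 253 (g = 244 + 9 = 253)
(g + O(0, -6))*276 = (253 + (0² - 4*(-6) - 4*0 - 6*0))*276 = (253 + (0 + 24 + 0 + 0))*276 = (253 + 24)*276 = 277*276 = 76452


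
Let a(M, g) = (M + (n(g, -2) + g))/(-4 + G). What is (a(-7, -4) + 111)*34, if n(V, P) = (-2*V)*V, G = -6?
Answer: 19601/5 ≈ 3920.2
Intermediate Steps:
n(V, P) = -2*V²
a(M, g) = -M/10 - g/10 + g²/5 (a(M, g) = (M + (-2*g² + g))/(-4 - 6) = (M + (g - 2*g²))/(-10) = (M + g - 2*g²)*(-⅒) = -M/10 - g/10 + g²/5)
(a(-7, -4) + 111)*34 = ((-⅒*(-7) - ⅒*(-4) + (⅕)*(-4)²) + 111)*34 = ((7/10 + ⅖ + (⅕)*16) + 111)*34 = ((7/10 + ⅖ + 16/5) + 111)*34 = (43/10 + 111)*34 = (1153/10)*34 = 19601/5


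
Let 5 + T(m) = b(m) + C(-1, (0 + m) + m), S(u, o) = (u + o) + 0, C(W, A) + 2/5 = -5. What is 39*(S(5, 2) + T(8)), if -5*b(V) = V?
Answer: -195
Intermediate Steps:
b(V) = -V/5
C(W, A) = -27/5 (C(W, A) = -⅖ - 5 = -27/5)
S(u, o) = o + u (S(u, o) = (o + u) + 0 = o + u)
T(m) = -52/5 - m/5 (T(m) = -5 + (-m/5 - 27/5) = -5 + (-27/5 - m/5) = -52/5 - m/5)
39*(S(5, 2) + T(8)) = 39*((2 + 5) + (-52/5 - ⅕*8)) = 39*(7 + (-52/5 - 8/5)) = 39*(7 - 12) = 39*(-5) = -195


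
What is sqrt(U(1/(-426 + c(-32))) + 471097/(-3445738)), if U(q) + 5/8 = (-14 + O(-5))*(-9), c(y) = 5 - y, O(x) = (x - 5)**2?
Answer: I*sqrt(36795325572187778)/6891476 ≈ 27.835*I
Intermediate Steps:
O(x) = (-5 + x)**2
U(q) = -6197/8 (U(q) = -5/8 + (-14 + (-5 - 5)**2)*(-9) = -5/8 + (-14 + (-10)**2)*(-9) = -5/8 + (-14 + 100)*(-9) = -5/8 + 86*(-9) = -5/8 - 774 = -6197/8)
sqrt(U(1/(-426 + c(-32))) + 471097/(-3445738)) = sqrt(-6197/8 + 471097/(-3445738)) = sqrt(-6197/8 + 471097*(-1/3445738)) = sqrt(-6197/8 - 471097/3445738) = sqrt(-10678503581/13782952) = I*sqrt(36795325572187778)/6891476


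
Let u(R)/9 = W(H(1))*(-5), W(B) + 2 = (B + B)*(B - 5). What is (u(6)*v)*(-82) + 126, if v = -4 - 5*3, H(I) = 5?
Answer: 140346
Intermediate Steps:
W(B) = -2 + 2*B*(-5 + B) (W(B) = -2 + (B + B)*(B - 5) = -2 + (2*B)*(-5 + B) = -2 + 2*B*(-5 + B))
u(R) = 90 (u(R) = 9*((-2 - 10*5 + 2*5²)*(-5)) = 9*((-2 - 50 + 2*25)*(-5)) = 9*((-2 - 50 + 50)*(-5)) = 9*(-2*(-5)) = 9*10 = 90)
v = -19 (v = -4 - 15 = -19)
(u(6)*v)*(-82) + 126 = (90*(-19))*(-82) + 126 = -1710*(-82) + 126 = 140220 + 126 = 140346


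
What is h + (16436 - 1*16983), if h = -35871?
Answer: -36418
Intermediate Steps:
h + (16436 - 1*16983) = -35871 + (16436 - 1*16983) = -35871 + (16436 - 16983) = -35871 - 547 = -36418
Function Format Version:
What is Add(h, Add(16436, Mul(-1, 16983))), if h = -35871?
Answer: -36418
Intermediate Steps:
Add(h, Add(16436, Mul(-1, 16983))) = Add(-35871, Add(16436, Mul(-1, 16983))) = Add(-35871, Add(16436, -16983)) = Add(-35871, -547) = -36418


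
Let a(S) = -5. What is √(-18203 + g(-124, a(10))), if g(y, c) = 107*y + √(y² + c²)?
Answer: √(-31471 + √15401) ≈ 177.05*I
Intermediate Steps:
g(y, c) = √(c² + y²) + 107*y (g(y, c) = 107*y + √(c² + y²) = √(c² + y²) + 107*y)
√(-18203 + g(-124, a(10))) = √(-18203 + (√((-5)² + (-124)²) + 107*(-124))) = √(-18203 + (√(25 + 15376) - 13268)) = √(-18203 + (√15401 - 13268)) = √(-18203 + (-13268 + √15401)) = √(-31471 + √15401)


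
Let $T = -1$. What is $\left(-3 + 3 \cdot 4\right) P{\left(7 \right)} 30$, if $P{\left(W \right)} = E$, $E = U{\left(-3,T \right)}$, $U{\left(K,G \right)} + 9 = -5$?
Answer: $-3780$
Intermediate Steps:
$U{\left(K,G \right)} = -14$ ($U{\left(K,G \right)} = -9 - 5 = -14$)
$E = -14$
$P{\left(W \right)} = -14$
$\left(-3 + 3 \cdot 4\right) P{\left(7 \right)} 30 = \left(-3 + 3 \cdot 4\right) \left(-14\right) 30 = \left(-3 + 12\right) \left(-14\right) 30 = 9 \left(-14\right) 30 = \left(-126\right) 30 = -3780$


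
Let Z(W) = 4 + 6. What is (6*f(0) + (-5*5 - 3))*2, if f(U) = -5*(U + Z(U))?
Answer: -656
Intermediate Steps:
Z(W) = 10
f(U) = -50 - 5*U (f(U) = -5*(U + 10) = -5*(10 + U) = -50 - 5*U)
(6*f(0) + (-5*5 - 3))*2 = (6*(-50 - 5*0) + (-5*5 - 3))*2 = (6*(-50 + 0) + (-25 - 3))*2 = (6*(-50) - 28)*2 = (-300 - 28)*2 = -328*2 = -656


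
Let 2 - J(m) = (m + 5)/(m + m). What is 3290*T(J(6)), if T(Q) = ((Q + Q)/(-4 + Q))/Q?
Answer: -2256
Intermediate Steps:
J(m) = 2 - (5 + m)/(2*m) (J(m) = 2 - (m + 5)/(m + m) = 2 - (5 + m)/(2*m))
T(Q) = 2/(-4 + Q) (T(Q) = ((2*Q)/(-4 + Q))/Q = (2*Q/(-4 + Q))/Q = 2/(-4 + Q))
3290*T(J(6)) = 3290*(2/(-4 + (½)*(-5 + 3*6)/6)) = 3290*(2/(-4 + (½)*(⅙)*(-5 + 18))) = 3290*(2/(-4 + (½)*(⅙)*13)) = 3290*(2/(-4 + 13/12)) = 3290*(2/(-35/12)) = 3290*(2*(-12/35)) = 3290*(-24/35) = -2256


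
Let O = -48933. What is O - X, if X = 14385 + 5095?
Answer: -68413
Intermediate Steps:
X = 19480
O - X = -48933 - 1*19480 = -48933 - 19480 = -68413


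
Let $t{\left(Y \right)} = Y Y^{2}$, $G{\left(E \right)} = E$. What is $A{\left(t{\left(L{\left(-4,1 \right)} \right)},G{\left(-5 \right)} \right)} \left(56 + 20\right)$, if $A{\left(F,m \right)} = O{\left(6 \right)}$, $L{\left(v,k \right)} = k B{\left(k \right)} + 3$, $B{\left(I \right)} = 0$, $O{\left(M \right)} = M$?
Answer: $456$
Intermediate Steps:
$L{\left(v,k \right)} = 3$ ($L{\left(v,k \right)} = k 0 + 3 = 0 + 3 = 3$)
$t{\left(Y \right)} = Y^{3}$
$A{\left(F,m \right)} = 6$
$A{\left(t{\left(L{\left(-4,1 \right)} \right)},G{\left(-5 \right)} \right)} \left(56 + 20\right) = 6 \left(56 + 20\right) = 6 \cdot 76 = 456$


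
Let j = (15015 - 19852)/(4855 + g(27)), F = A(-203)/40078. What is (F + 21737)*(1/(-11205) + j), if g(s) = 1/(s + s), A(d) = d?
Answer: -4187056894377907/193323771810 ≈ -21658.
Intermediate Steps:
F = -7/1382 (F = -203/40078 = -203*1/40078 = -7/1382 ≈ -0.0050651)
g(s) = 1/(2*s)
j = -37314/37453 (j = (15015 - 19852)/(4855 + (½)/27) = -4837/(4855 + (½)*(1/27)) = -4837/(4855 + 1/54) = -4837/262171/54 = -4837*54/262171 = -37314/37453 ≈ -0.99629)
(F + 21737)*(1/(-11205) + j) = (-7/1382 + 21737)*(1/(-11205) - 37314/37453) = 30040527*(-1/11205 - 37314/37453)/1382 = (30040527/1382)*(-418140823/419660865) = -4187056894377907/193323771810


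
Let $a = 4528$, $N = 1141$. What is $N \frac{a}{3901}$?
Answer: $\frac{5166448}{3901} \approx 1324.4$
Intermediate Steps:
$N \frac{a}{3901} = 1141 \cdot \frac{4528}{3901} = \frac{5166448}{3901}$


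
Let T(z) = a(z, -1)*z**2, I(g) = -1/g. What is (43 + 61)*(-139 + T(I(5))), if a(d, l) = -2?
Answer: -361608/25 ≈ -14464.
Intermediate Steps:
T(z) = -2*z**2
(43 + 61)*(-139 + T(I(5))) = (43 + 61)*(-139 - 2*(-1/5)**2) = 104*(-139 - 2*(-1*1/5)**2) = 104*(-139 - 2*(-1/5)**2) = 104*(-139 - 2*1/25) = 104*(-139 - 2/25) = 104*(-3477/25) = -361608/25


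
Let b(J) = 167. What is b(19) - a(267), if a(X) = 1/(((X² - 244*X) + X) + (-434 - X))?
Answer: 953068/5707 ≈ 167.00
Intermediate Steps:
a(X) = 1/(-434 + X² - 244*X) (a(X) = 1/((X² - 243*X) + (-434 - X)) = 1/(-434 + X² - 244*X))
b(19) - a(267) = 167 - 1/(-434 + 267² - 244*267) = 167 - 1/(-434 + 71289 - 65148) = 167 - 1/5707 = 953068/5707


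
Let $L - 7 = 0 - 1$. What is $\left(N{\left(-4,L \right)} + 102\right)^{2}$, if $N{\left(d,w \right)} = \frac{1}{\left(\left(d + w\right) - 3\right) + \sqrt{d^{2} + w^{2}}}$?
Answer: $\frac{27071261}{2601} + \frac{20812 \sqrt{13}}{2601} \approx 10437.0$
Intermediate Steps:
$L = 6$ ($L = 7 + \left(0 - 1\right) = 7 - 1 = 6$)
$N{\left(d,w \right)} = \frac{1}{-3 + d + w + \sqrt{d^{2} + w^{2}}}$ ($N{\left(d,w \right)} = \frac{1}{\left(-3 + d + w\right) + \sqrt{d^{2} + w^{2}}} = \frac{1}{-3 + d + w + \sqrt{d^{2} + w^{2}}}$)
$\left(N{\left(-4,L \right)} + 102\right)^{2} = \left(\frac{1}{-3 - 4 + 6 + \sqrt{\left(-4\right)^{2} + 6^{2}}} + 102\right)^{2} = \left(\frac{1}{-3 - 4 + 6 + \sqrt{16 + 36}} + 102\right)^{2} = \left(\frac{1}{-3 - 4 + 6 + \sqrt{52}} + 102\right)^{2} = \left(\frac{1}{-3 - 4 + 6 + 2 \sqrt{13}} + 102\right)^{2} = \left(\frac{1}{-1 + 2 \sqrt{13}} + 102\right)^{2} = \left(102 + \frac{1}{-1 + 2 \sqrt{13}}\right)^{2}$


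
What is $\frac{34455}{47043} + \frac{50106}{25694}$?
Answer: $\frac{540403888}{201453807} \approx 2.6825$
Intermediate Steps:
$\frac{34455}{47043} + \frac{50106}{25694} = 34455 \cdot \frac{1}{47043} + 50106 \cdot \frac{1}{25694} = \frac{11485}{15681} + \frac{25053}{12847} = \frac{540403888}{201453807}$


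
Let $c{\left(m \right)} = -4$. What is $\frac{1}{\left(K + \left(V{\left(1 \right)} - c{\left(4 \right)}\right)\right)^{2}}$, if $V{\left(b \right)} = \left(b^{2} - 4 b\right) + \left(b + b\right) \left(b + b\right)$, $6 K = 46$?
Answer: $\frac{9}{1444} \approx 0.0062327$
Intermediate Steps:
$K = \frac{23}{3}$ ($K = \frac{1}{6} \cdot 46 = \frac{23}{3} \approx 7.6667$)
$V{\left(b \right)} = - 4 b + 5 b^{2}$ ($V{\left(b \right)} = \left(b^{2} - 4 b\right) + 2 b 2 b = \left(b^{2} - 4 b\right) + 4 b^{2} = - 4 b + 5 b^{2}$)
$\frac{1}{\left(K + \left(V{\left(1 \right)} - c{\left(4 \right)}\right)\right)^{2}} = \frac{1}{\left(\frac{23}{3} + \left(1 \left(-4 + 5 \cdot 1\right) - -4\right)\right)^{2}} = \frac{1}{\left(\frac{23}{3} + \left(1 \left(-4 + 5\right) + 4\right)\right)^{2}} = \frac{1}{\left(\frac{23}{3} + \left(1 \cdot 1 + 4\right)\right)^{2}} = \frac{1}{\left(\frac{23}{3} + \left(1 + 4\right)\right)^{2}} = \frac{1}{\left(\frac{23}{3} + 5\right)^{2}} = \frac{1}{\left(\frac{38}{3}\right)^{2}} = \frac{1}{\frac{1444}{9}} = \frac{9}{1444}$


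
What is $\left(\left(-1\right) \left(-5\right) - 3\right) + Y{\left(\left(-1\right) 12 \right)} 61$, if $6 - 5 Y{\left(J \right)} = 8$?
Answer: $- \frac{112}{5} \approx -22.4$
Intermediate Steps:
$Y{\left(J \right)} = - \frac{2}{5}$ ($Y{\left(J \right)} = \frac{6}{5} - \frac{8}{5} = - \frac{2}{5}$)
$\left(\left(-1\right) \left(-5\right) - 3\right) + Y{\left(\left(-1\right) 12 \right)} 61 = \left(\left(-1\right) \left(-5\right) - 3\right) - \frac{122}{5} = \left(5 - 3\right) - \frac{122}{5} = 2 - \frac{122}{5} = - \frac{112}{5}$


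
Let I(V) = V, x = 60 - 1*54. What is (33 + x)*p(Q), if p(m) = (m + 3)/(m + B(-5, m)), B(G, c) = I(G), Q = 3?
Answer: -117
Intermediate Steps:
x = 6 (x = 60 - 54 = 6)
B(G, c) = G
p(m) = (3 + m)/(-5 + m) (p(m) = (m + 3)/(m - 5) = (3 + m)/(-5 + m))
(33 + x)*p(Q) = (33 + 6)*((3 + 3)/(-5 + 3)) = 39*(6/(-2)) = 39*(-1/2*6) = 39*(-3) = -117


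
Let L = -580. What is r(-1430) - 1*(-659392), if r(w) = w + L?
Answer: 657382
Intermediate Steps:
r(w) = -580 + w (r(w) = w - 580 = -580 + w)
r(-1430) - 1*(-659392) = (-580 - 1430) - 1*(-659392) = -2010 + 659392 = 657382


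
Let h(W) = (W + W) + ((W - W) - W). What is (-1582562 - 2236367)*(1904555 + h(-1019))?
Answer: -7269468832944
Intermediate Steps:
h(W) = W (h(W) = 2*W + (0 - W) = 2*W - W = W)
(-1582562 - 2236367)*(1904555 + h(-1019)) = (-1582562 - 2236367)*(1904555 - 1019) = -3818929*1903536 = -7269468832944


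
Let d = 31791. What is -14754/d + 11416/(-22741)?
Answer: -232815590/240986377 ≈ -0.96609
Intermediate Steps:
-14754/d + 11416/(-22741) = -14754/31791 + 11416/(-22741) = -14754*1/31791 + 11416*(-1/22741) = -4918/10597 - 11416/22741 = -232815590/240986377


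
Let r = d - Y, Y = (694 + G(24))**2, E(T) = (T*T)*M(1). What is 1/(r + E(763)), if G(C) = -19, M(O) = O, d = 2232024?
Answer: 1/2358568 ≈ 4.2399e-7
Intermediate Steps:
E(T) = T**2 (E(T) = (T*T)*1 = T**2*1 = T**2)
Y = 455625 (Y = (694 - 19)**2 = 675**2 = 455625)
r = 1776399 (r = 2232024 - 1*455625 = 2232024 - 455625 = 1776399)
1/(r + E(763)) = 1/(1776399 + 763**2) = 1/(1776399 + 582169) = 1/2358568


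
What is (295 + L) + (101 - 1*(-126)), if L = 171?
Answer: 693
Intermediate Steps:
(295 + L) + (101 - 1*(-126)) = (295 + 171) + (101 - 1*(-126)) = 466 + (101 + 126) = 466 + 227 = 693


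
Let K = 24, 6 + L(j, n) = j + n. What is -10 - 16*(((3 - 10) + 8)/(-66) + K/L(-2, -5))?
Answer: 8486/429 ≈ 19.781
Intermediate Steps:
L(j, n) = -6 + j + n (L(j, n) = -6 + (j + n) = -6 + j + n)
-10 - 16*(((3 - 10) + 8)/(-66) + K/L(-2, -5)) = -10 - 16*(((3 - 10) + 8)/(-66) + 24/(-6 - 2 - 5)) = -10 - 16*((-7 + 8)*(-1/66) + 24/(-13)) = -10 - 16*(1*(-1/66) + 24*(-1/13)) = -10 - 16*(-1/66 - 24/13) = -10 - 16*(-1597/858) = -10 + 12776/429 = 8486/429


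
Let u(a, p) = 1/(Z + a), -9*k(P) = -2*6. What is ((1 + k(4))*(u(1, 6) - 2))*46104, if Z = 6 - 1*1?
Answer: -591668/3 ≈ -1.9722e+5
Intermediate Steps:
k(P) = 4/3 (k(P) = -(-2)*6/9 = -⅑*(-12) = 4/3)
Z = 5 (Z = 6 - 1 = 5)
u(a, p) = 1/(5 + a)
((1 + k(4))*(u(1, 6) - 2))*46104 = ((1 + 4/3)*(1/(5 + 1) - 2))*46104 = (7*(1/6 - 2)/3)*46104 = (7*(⅙ - 2)/3)*46104 = ((7/3)*(-11/6))*46104 = -77/18*46104 = -591668/3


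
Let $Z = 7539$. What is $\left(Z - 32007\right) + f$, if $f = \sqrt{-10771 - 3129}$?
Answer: $-24468 + 10 i \sqrt{139} \approx -24468.0 + 117.9 i$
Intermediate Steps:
$f = 10 i \sqrt{139}$ ($f = \sqrt{-13900} = 10 i \sqrt{139} \approx 117.9 i$)
$\left(Z - 32007\right) + f = \left(7539 - 32007\right) + 10 i \sqrt{139} = -24468 + 10 i \sqrt{139}$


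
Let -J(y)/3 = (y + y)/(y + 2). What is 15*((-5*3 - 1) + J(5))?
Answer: -2130/7 ≈ -304.29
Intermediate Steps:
J(y) = -6*y/(2 + y) (J(y) = -3*(y + y)/(y + 2) = -3*2*y/(2 + y) = -6*y/(2 + y))
15*((-5*3 - 1) + J(5)) = 15*((-5*3 - 1) - 6*5/(2 + 5)) = 15*((-15 - 1) - 6*5/7) = 15*(-16 - 6*5*1/7) = 15*(-16 - 30/7) = 15*(-142/7) = -2130/7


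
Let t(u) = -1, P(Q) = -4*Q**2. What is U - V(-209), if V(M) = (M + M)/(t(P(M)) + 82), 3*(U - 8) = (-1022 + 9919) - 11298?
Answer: -63761/81 ≈ -787.17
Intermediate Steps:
U = -2377/3 (U = 8 + ((-1022 + 9919) - 11298)/3 = 8 + (8897 - 11298)/3 = 8 + (1/3)*(-2401) = 8 - 2401/3 = -2377/3 ≈ -792.33)
V(M) = 2*M/81 (V(M) = (M + M)/(-1 + 82) = (2*M)/81 = (2*M)*(1/81) = 2*M/81)
U - V(-209) = -2377/3 - 2*(-209)/81 = -2377/3 - 1*(-418/81) = -2377/3 + 418/81 = -63761/81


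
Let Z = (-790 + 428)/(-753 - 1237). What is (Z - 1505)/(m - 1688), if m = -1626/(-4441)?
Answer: 3324741327/3728654045 ≈ 0.89167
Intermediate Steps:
Z = 181/995 (Z = -362/(-1990) = -362*(-1/1990) = 181/995 ≈ 0.18191)
m = 1626/4441 (m = -1626*(-1/4441) = 1626/4441 ≈ 0.36613)
(Z - 1505)/(m - 1688) = (181/995 - 1505)/(1626/4441 - 1688) = -1497294/(995*(-7494782/4441)) = -1497294/995*(-4441/7494782) = 3324741327/3728654045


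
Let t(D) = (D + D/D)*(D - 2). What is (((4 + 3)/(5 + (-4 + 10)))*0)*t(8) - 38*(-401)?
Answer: 15238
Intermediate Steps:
t(D) = (1 + D)*(-2 + D) (t(D) = (D + 1)*(-2 + D) = (1 + D)*(-2 + D))
(((4 + 3)/(5 + (-4 + 10)))*0)*t(8) - 38*(-401) = (((4 + 3)/(5 + (-4 + 10)))*0)*(-2 + 8² - 1*8) - 38*(-401) = ((7/(5 + 6))*0)*(-2 + 64 - 8) + 15238 = ((7/11)*0)*54 + 15238 = 0*54 + 15238 = 0 + 15238 = 15238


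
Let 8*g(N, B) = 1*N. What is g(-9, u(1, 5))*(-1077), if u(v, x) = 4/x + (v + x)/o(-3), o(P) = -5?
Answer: 9693/8 ≈ 1211.6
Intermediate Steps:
u(v, x) = 4/x - v/5 - x/5 (u(v, x) = 4/x + (v + x)/(-5) = 4/x + (v + x)*(-⅕) = 4/x + (-v/5 - x/5) = 4/x - v/5 - x/5)
g(N, B) = N/8 (g(N, B) = (1*N)/8 = N/8)
g(-9, u(1, 5))*(-1077) = ((⅛)*(-9))*(-1077) = -9/8*(-1077) = 9693/8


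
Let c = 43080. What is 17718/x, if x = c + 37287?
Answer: 5906/26789 ≈ 0.22046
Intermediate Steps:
x = 80367 (x = 43080 + 37287 = 80367)
17718/x = 17718/80367 = 17718*(1/80367) = 5906/26789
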